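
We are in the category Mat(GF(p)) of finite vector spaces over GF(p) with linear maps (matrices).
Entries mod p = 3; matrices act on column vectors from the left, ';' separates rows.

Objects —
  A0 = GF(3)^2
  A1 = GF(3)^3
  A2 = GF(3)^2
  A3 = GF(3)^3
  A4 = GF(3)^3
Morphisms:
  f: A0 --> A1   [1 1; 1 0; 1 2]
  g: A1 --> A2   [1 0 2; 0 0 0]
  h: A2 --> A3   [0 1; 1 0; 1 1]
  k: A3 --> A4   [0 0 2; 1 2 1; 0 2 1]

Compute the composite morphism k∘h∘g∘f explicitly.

  e0=⟨1,0⟩ f-->⟨1,1,1⟩ g-->⟨0,0⟩ h-->⟨0,0,0⟩ k-->⟨0,0,0⟩
  e1=⟨0,1⟩ f-->⟨1,0,2⟩ g-->⟨2,0⟩ h-->⟨0,2,2⟩ k-->⟨1,0,0⟩
composite: [0 1; 0 0; 0 0]

Answer: [0 1; 0 0; 0 0]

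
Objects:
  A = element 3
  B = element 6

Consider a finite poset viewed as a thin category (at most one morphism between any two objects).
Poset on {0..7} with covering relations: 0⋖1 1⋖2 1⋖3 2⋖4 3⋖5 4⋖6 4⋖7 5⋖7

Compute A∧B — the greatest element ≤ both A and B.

Answer: A∧B = 1

Work:
{x : x≤A ∧ x≤B} = {0,1}  (A=3, B=6)
  0 ≤ 1
  1 ≤ 1
glb = 1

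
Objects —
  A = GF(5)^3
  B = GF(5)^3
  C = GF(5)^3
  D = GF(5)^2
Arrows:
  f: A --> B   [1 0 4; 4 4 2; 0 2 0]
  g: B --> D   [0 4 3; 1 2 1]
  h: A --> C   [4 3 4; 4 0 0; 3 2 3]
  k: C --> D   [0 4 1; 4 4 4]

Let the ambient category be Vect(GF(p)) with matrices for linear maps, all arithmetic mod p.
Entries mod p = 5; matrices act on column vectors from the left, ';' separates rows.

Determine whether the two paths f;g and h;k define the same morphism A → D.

Answer: DOES NOT COMMUTE

Work:
Along f;g (path 1):
  e0=⟨1,0,0⟩ f-->⟨1,4,0⟩ g-->⟨1,4⟩
  e1=⟨0,1,0⟩ f-->⟨0,4,2⟩ g-->⟨2,0⟩
  e2=⟨0,0,1⟩ f-->⟨4,2,0⟩ g-->⟨3,3⟩
  composite₁ = [1 2 3; 4 0 3]
Along h;k (path 2):
  e0=⟨1,0,0⟩ h-->⟨4,4,3⟩ k-->⟨4,4⟩
  e1=⟨0,1,0⟩ h-->⟨3,0,2⟩ k-->⟨2,0⟩
  e2=⟨0,0,1⟩ h-->⟨4,0,3⟩ k-->⟨3,3⟩
  composite₂ = [4 2 3; 4 0 3]
Equal? differ; not commutative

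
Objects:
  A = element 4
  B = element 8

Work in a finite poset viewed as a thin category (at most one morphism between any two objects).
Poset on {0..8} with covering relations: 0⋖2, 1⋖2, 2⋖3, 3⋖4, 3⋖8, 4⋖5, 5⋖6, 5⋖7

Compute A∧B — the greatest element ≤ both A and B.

{x : x⊑A ∧ x⊑B} = {0,1,2,3}  (A=4, B=8)
  0 ⊑ 3
  1 ⊑ 3
  2 ⊑ 3
  3 ⊑ 3
glb = 3

Answer: A∧B = 3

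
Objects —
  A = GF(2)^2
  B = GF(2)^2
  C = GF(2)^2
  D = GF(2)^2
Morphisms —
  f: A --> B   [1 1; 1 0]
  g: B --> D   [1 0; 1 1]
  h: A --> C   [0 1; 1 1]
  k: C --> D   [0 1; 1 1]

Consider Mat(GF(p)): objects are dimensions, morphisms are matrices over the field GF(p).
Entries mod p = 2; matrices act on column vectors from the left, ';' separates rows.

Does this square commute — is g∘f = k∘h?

Answer: DOES NOT COMMUTE

Derivation:
Path 1 = f;g:
  e0=⟨1,0⟩ f-->⟨1,1⟩ g-->⟨1,0⟩
  e1=⟨0,1⟩ f-->⟨1,0⟩ g-->⟨1,1⟩
  result₁ = [1 1; 0 1]
Path 2 = h;k:
  e0=⟨1,0⟩ h-->⟨0,1⟩ k-->⟨1,1⟩
  e1=⟨0,1⟩ h-->⟨1,1⟩ k-->⟨1,0⟩
  result₂ = [1 1; 1 0]
Equal? NO — does not commute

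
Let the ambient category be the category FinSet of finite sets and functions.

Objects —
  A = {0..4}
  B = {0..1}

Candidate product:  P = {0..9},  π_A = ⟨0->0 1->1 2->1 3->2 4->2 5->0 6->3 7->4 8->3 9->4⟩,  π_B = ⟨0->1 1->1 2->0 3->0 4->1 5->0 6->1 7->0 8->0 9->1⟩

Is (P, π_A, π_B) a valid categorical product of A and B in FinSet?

|A|·|B| = 5·2 = 10;  |P| = 10
Check the pairing map k ↦ (π_A(k), π_B(k)):
  0 -> (0,1)
  1 -> (1,1)
  2 -> (1,0)
  3 -> (2,0)
  4 -> (2,1)
  5 -> (0,0)
  6 -> (3,1)
  7 -> (4,0)
  8 -> (3,0)
  9 -> (4,1)
distinct pairs in image: 10 / 10 needed
  → bijection onto A×B; projections well-typed.

Answer: VALID PRODUCT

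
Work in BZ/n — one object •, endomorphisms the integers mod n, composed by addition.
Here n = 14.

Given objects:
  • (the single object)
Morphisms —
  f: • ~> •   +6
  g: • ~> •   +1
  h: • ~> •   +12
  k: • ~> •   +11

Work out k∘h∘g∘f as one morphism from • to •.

Answer: +2

Derivation:
  0 +6≡6 +1≡7 +12≡5 +11≡2  (mod 14)
composite: +2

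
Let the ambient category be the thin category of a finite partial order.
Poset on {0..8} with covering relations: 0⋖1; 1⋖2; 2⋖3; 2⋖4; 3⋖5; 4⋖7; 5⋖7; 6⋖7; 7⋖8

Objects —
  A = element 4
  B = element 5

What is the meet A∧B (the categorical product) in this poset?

Answer: A∧B = 2

Work:
{x : x≤A ∧ x≤B} = {0,1,2}  (A=4, B=5)
  0 ≤ 2
  1 ≤ 2
  2 ≤ 2
glb = 2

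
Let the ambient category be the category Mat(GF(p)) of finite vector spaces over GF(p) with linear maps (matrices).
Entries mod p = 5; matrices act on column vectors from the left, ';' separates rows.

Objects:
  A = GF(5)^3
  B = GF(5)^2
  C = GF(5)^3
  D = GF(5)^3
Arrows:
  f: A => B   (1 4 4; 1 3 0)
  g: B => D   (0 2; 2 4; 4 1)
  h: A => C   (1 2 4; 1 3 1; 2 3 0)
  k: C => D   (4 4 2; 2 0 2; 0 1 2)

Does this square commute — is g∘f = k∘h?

Answer: COMMUTES

Trace:
Along f;g (path 1):
  e0=⟨1,0,0⟩ f=>⟨1,1⟩ g=>⟨2,1,0⟩
  e1=⟨0,1,0⟩ f=>⟨4,3⟩ g=>⟨1,0,4⟩
  e2=⟨0,0,1⟩ f=>⟨4,0⟩ g=>⟨0,3,1⟩
  ⟦path⟧₁ = (2 1 0; 1 0 3; 0 4 1)
Along h;k (path 2):
  e0=⟨1,0,0⟩ h=>⟨1,1,2⟩ k=>⟨2,1,0⟩
  e1=⟨0,1,0⟩ h=>⟨2,3,3⟩ k=>⟨1,0,4⟩
  e2=⟨0,0,1⟩ h=>⟨4,1,0⟩ k=>⟨0,3,1⟩
  ⟦path⟧₂ = (2 1 0; 1 0 3; 0 4 1)
Equal? YES — commutes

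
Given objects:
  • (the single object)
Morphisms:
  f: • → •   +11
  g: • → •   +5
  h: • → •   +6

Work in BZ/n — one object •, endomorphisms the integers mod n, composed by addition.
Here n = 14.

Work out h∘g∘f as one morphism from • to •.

  0 +11≡11 +5≡2 +6≡8  (mod 14)
⟦path⟧: +8

Answer: +8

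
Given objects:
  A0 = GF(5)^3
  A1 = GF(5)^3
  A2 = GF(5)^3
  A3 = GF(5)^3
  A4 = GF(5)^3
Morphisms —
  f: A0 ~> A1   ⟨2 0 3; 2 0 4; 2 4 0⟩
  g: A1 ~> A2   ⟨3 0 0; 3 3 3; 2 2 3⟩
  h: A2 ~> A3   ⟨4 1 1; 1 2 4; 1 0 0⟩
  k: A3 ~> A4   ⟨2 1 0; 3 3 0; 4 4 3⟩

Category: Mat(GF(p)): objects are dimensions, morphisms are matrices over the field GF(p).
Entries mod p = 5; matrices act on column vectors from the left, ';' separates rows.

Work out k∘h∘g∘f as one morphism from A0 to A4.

  e0=[1,0,0] f~>[2,2,2] g~>[1,3,4] h~>[1,3,1] k~>[0,2,4]
  e1=[0,1,0] f~>[0,0,4] g~>[0,2,2] h~>[4,2,0] k~>[0,3,4]
  e2=[0,0,1] f~>[3,4,0] g~>[4,1,4] h~>[1,2,4] k~>[4,4,4]
⟦path⟧: ⟨0 0 4; 2 3 4; 4 4 4⟩

Answer: ⟨0 0 4; 2 3 4; 4 4 4⟩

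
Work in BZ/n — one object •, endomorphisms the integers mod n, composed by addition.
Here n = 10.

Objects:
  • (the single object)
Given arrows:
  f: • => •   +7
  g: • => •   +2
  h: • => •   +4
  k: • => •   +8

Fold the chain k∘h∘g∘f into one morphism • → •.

  0 +7≡7 +2≡9 +4≡3 +8≡1  (mod 10)
result: +1

Answer: +1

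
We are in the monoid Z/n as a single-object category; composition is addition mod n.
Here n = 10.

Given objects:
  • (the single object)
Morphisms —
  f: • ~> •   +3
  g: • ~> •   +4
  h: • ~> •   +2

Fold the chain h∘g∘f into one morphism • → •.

  0 +3≡3 +4≡7 +2≡9  (mod 10)
⟦path⟧: +9

Answer: +9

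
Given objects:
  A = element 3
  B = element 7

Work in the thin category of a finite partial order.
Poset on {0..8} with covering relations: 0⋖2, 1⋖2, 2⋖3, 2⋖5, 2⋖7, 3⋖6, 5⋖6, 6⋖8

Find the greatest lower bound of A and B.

Answer: A∧B = 2

Derivation:
{x : x<=A ∧ x<=B} = {0,1,2}  (A=3, B=7)
  0 <= 2
  1 <= 2
  2 <= 2
glb = 2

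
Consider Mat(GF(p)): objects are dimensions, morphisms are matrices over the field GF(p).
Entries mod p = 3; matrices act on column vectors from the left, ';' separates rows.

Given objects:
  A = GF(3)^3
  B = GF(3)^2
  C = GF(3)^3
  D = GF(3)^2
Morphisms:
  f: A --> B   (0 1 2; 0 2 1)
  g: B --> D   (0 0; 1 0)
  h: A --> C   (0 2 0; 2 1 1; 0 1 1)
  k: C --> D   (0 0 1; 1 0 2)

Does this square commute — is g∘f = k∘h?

1) trace f;g:
  e0=⟨1,0,0⟩ f-->⟨0,0⟩ g-->⟨0,0⟩
  e1=⟨0,1,0⟩ f-->⟨1,2⟩ g-->⟨0,1⟩
  e2=⟨0,0,1⟩ f-->⟨2,1⟩ g-->⟨0,2⟩
  composite₁ = (0 0 0; 0 1 2)
2) trace h;k:
  e0=⟨1,0,0⟩ h-->⟨0,2,0⟩ k-->⟨0,0⟩
  e1=⟨0,1,0⟩ h-->⟨2,1,1⟩ k-->⟨1,1⟩
  e2=⟨0,0,1⟩ h-->⟨0,1,1⟩ k-->⟨1,2⟩
  composite₂ = (0 1 1; 0 1 2)
Equal? distinct morphisms ✗

Answer: DOES NOT COMMUTE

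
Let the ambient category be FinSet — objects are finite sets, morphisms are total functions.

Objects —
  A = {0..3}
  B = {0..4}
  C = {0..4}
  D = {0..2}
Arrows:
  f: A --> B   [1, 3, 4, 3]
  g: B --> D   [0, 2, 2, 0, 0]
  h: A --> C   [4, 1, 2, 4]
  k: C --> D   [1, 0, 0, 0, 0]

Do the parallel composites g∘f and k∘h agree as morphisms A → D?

Along f;g (path 1):
  0 f-->1 g-->2
  1 f-->3 g-->0
  2 f-->4 g-->0
  3 f-->3 g-->0
  composite₁ = [2, 0, 0, 0]
Along h;k (path 2):
  0 h-->4 k-->0
  1 h-->1 k-->0
  2 h-->2 k-->0
  3 h-->4 k-->0
  composite₂ = [0, 0, 0, 0]
Equal? distinct morphisms ✗

Answer: DOES NOT COMMUTE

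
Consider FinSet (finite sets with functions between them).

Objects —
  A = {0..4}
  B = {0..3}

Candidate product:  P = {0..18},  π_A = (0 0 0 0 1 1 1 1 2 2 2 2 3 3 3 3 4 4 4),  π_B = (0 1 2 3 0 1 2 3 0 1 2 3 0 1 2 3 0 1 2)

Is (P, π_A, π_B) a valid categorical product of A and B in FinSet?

|A|·|B| = 5·4 = 20;  |P| = 19
  → cardinalities differ; no bijection possible.

Answer: NOT A VALID PRODUCT — |P|=19 ≠ |A|·|B|=20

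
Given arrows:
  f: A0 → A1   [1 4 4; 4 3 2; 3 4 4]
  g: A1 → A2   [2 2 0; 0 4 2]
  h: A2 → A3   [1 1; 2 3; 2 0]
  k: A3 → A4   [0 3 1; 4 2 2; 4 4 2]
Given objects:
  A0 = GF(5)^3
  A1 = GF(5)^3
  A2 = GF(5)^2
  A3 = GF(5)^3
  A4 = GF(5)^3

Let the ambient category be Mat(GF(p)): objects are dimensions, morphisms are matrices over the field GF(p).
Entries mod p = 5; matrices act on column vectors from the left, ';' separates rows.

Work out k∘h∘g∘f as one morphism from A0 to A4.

Answer: [3 2 0; 0 3 4; 2 4 3]

Trace:
  e0=⟨1,0,0⟩ f→⟨1,4,3⟩ g→⟨0,2⟩ h→⟨2,1,0⟩ k→⟨3,0,2⟩
  e1=⟨0,1,0⟩ f→⟨4,3,4⟩ g→⟨4,0⟩ h→⟨4,3,3⟩ k→⟨2,3,4⟩
  e2=⟨0,0,1⟩ f→⟨4,2,4⟩ g→⟨2,1⟩ h→⟨3,2,4⟩ k→⟨0,4,3⟩
composite: [3 2 0; 0 3 4; 2 4 3]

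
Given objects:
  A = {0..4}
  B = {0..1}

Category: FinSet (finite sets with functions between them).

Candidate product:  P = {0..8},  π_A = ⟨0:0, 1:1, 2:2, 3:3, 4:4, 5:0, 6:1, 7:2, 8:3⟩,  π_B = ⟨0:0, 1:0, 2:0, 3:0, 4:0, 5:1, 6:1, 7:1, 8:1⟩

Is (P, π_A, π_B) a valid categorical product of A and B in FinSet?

Answer: NOT A VALID PRODUCT — |P|=9 ≠ |A|·|B|=10

Derivation:
|A|·|B| = 5·2 = 10;  |P| = 9
  → cardinalities differ; no bijection possible.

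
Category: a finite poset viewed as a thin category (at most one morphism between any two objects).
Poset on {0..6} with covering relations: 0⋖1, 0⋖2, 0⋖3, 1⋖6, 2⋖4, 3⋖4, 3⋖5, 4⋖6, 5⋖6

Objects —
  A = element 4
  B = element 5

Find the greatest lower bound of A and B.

Lower bounds of A=4 and B=5: {0,3}
  0 <= 3
  3 <= 3
glb = 3

Answer: A∧B = 3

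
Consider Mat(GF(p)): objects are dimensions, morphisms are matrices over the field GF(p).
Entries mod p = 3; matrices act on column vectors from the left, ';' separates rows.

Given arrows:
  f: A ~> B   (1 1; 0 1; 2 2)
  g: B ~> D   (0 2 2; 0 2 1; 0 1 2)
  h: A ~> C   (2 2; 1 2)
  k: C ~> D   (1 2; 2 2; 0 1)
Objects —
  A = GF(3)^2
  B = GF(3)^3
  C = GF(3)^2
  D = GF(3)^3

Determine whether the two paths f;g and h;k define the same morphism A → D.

1) trace f;g:
  e0=[1,0] f~>[1,0,2] g~>[1,2,1]
  e1=[0,1] f~>[1,1,2] g~>[0,1,2]
  composite₁ = (1 0; 2 1; 1 2)
2) trace h;k:
  e0=[1,0] h~>[2,1] k~>[1,0,1]
  e1=[0,1] h~>[2,2] k~>[0,2,2]
  composite₂ = (1 0; 0 2; 1 2)
Equal? distinct morphisms ✗

Answer: DOES NOT COMMUTE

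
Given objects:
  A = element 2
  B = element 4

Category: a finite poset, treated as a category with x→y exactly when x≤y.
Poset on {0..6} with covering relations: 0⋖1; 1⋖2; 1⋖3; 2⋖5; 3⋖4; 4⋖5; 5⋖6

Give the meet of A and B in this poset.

{x : x<=A ∧ x<=B} = {0,1}  (A=2, B=4)
  0 <= 1
  1 <= 1
glb = 1

Answer: A∧B = 1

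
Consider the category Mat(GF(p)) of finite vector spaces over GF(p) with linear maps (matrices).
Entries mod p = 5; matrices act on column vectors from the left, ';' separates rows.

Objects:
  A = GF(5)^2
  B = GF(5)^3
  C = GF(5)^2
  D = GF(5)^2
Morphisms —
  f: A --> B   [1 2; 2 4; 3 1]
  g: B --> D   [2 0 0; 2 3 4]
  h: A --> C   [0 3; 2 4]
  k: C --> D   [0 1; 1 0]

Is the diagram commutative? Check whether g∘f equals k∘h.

Along f;g (path 1):
  e0=(1,0) f-->(1,2,3) g-->(2,0)
  e1=(0,1) f-->(2,4,1) g-->(4,0)
  composite₁ = [2 4; 0 0]
Along h;k (path 2):
  e0=(1,0) h-->(0,2) k-->(2,0)
  e1=(0,1) h-->(3,4) k-->(4,3)
  composite₂ = [2 4; 0 3]
Equal? NO — does not commute

Answer: DOES NOT COMMUTE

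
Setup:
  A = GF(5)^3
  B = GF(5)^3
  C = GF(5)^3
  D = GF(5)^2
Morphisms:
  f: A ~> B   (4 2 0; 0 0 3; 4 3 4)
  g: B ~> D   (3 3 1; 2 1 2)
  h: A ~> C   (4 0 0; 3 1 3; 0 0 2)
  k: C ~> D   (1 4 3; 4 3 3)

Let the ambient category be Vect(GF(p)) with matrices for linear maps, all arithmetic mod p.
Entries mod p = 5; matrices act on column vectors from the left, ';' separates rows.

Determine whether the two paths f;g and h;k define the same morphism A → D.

Answer: DOES NOT COMMUTE

Work:
1) trace f;g:
  e0=[1,0,0] f~>[4,0,4] g~>[1,1]
  e1=[0,1,0] f~>[2,0,3] g~>[4,0]
  e2=[0,0,1] f~>[0,3,4] g~>[3,1]
  composite₁ = (1 4 3; 1 0 1)
2) trace h;k:
  e0=[1,0,0] h~>[4,3,0] k~>[1,0]
  e1=[0,1,0] h~>[0,1,0] k~>[4,3]
  e2=[0,0,1] h~>[0,3,2] k~>[3,0]
  composite₂ = (1 4 3; 0 3 0)
Equal? differ; not commutative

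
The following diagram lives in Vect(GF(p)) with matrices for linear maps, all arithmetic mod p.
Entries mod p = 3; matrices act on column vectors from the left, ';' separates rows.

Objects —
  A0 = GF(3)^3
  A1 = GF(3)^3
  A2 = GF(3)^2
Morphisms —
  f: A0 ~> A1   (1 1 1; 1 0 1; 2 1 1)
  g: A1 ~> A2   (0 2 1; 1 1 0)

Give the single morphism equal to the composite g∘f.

  e0=[1,0,0] f~>[1,1,2] g~>[1,2]
  e1=[0,1,0] f~>[1,0,1] g~>[1,1]
  e2=[0,0,1] f~>[1,1,1] g~>[0,2]
composite: (1 1 0; 2 1 2)

Answer: (1 1 0; 2 1 2)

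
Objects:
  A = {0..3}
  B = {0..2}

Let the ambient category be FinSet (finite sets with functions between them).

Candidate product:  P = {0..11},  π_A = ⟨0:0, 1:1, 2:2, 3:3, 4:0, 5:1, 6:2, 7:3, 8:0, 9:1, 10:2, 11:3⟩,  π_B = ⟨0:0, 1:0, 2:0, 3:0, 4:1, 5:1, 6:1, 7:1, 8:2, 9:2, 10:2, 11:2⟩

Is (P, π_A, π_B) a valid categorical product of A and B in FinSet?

|A|·|B| = 4·3 = 12;  |P| = 12
Check the pairing map k ↦ (π_A(k), π_B(k)):
  0 : (0,0)
  1 : (1,0)
  2 : (2,0)
  3 : (3,0)
  4 : (0,1)
  5 : (1,1)
  6 : (2,1)
  7 : (3,1)
  8 : (0,2)
  9 : (1,2)
  10 : (2,2)
  11 : (3,2)
distinct pairs in image: 12 / 12 needed
  → bijection onto A×B; projections well-typed.

Answer: VALID PRODUCT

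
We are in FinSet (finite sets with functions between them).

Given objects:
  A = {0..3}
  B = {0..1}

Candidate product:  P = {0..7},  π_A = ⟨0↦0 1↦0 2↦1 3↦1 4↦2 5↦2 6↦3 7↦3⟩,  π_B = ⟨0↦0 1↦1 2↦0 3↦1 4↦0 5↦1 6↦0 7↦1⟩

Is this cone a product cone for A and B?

Answer: VALID PRODUCT

Derivation:
|A|·|B| = 4·2 = 8;  |P| = 8
Check the pairing map k ↦ (π_A(k), π_B(k)):
  0 ↦ (0,0)
  1 ↦ (0,1)
  2 ↦ (1,0)
  3 ↦ (1,1)
  4 ↦ (2,0)
  5 ↦ (2,1)
  6 ↦ (3,0)
  7 ↦ (3,1)
distinct pairs in image: 8 / 8 needed
  → bijection onto A×B; projections well-typed.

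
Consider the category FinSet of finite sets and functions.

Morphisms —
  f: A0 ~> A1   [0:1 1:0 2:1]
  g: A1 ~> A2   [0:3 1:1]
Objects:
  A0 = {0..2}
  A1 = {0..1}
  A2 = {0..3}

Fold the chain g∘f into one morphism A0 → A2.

Answer: [0:1 1:3 2:1]

Trace:
  0 f~>1 g~>1
  1 f~>0 g~>3
  2 f~>1 g~>1
⟦path⟧: [0:1 1:3 2:1]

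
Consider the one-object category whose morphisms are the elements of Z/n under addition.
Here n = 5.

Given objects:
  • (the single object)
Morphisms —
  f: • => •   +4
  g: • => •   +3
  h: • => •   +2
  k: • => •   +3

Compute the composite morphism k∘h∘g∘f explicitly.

Answer: +2

Work:
  0 +4≡4 +3≡2 +2≡4 +3≡2  (mod 5)
⟦path⟧: +2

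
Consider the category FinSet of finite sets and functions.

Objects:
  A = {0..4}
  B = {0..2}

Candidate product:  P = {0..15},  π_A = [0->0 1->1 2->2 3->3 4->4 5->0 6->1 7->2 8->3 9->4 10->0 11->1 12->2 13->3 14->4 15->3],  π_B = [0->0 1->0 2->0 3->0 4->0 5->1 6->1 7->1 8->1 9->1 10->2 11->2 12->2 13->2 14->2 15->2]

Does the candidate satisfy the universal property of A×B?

|A|·|B| = 5·3 = 15;  |P| = 16
  → cardinalities differ; no bijection possible.

Answer: NOT A VALID PRODUCT — |P|=16 ≠ |A|·|B|=15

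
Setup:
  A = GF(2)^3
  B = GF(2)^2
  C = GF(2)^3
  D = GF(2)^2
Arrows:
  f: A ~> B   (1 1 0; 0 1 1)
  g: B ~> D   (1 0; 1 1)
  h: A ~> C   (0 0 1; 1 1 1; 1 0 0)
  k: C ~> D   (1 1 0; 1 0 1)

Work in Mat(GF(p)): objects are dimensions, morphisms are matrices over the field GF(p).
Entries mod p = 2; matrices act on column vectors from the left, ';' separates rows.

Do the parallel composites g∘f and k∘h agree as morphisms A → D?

1) trace f;g:
  e0=[1,0,0] f~>[1,0] g~>[1,1]
  e1=[0,1,0] f~>[1,1] g~>[1,0]
  e2=[0,0,1] f~>[0,1] g~>[0,1]
  result₁ = (1 1 0; 1 0 1)
2) trace h;k:
  e0=[1,0,0] h~>[0,1,1] k~>[1,1]
  e1=[0,1,0] h~>[0,1,0] k~>[1,0]
  e2=[0,0,1] h~>[1,1,0] k~>[0,1]
  result₂ = (1 1 0; 1 0 1)
Equal? YES — commutes

Answer: COMMUTES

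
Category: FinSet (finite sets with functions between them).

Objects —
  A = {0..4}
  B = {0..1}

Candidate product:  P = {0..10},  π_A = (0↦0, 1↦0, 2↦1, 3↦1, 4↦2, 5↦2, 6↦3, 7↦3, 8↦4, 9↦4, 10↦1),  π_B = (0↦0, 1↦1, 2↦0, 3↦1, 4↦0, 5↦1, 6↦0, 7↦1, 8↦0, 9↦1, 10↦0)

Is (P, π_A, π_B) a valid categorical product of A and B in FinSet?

|A|·|B| = 5·2 = 10;  |P| = 11
  → cardinalities differ; no bijection possible.

Answer: NOT A VALID PRODUCT — |P|=11 ≠ |A|·|B|=10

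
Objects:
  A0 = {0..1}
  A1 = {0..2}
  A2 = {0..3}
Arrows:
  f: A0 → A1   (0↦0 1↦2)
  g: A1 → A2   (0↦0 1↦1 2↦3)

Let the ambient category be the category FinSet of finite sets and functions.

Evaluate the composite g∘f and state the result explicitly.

Answer: (0↦0 1↦3)

Derivation:
  0 f→0 g→0
  1 f→2 g→3
⟦path⟧: (0↦0 1↦3)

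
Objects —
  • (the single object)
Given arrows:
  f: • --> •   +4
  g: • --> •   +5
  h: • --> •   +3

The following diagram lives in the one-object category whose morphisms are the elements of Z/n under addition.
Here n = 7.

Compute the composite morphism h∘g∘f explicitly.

  0 +4≡4 +5≡2 +3≡5  (mod 7)
composite: +5

Answer: +5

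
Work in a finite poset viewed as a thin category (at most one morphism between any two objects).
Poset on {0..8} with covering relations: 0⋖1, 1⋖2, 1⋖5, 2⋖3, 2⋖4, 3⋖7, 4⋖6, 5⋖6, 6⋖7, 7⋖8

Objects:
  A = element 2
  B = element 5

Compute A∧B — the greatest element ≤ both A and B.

Common predecessors of 2,5: {0,1}
  0 ≤ 1
  1 ≤ 1
glb = 1

Answer: A∧B = 1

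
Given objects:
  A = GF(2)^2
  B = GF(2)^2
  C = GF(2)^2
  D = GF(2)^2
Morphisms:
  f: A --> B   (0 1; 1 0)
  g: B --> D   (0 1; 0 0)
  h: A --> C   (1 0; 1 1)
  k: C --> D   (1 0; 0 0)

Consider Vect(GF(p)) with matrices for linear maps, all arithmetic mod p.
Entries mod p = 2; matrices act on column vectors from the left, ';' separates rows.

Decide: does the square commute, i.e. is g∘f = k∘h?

Path 1 = f;g:
  e0=[1,0] f-->[0,1] g-->[1,0]
  e1=[0,1] f-->[1,0] g-->[0,0]
  result₁ = (1 0; 0 0)
Path 2 = h;k:
  e0=[1,0] h-->[1,1] k-->[1,0]
  e1=[0,1] h-->[0,1] k-->[0,0]
  result₂ = (1 0; 0 0)
Equal? same morphism ✓

Answer: COMMUTES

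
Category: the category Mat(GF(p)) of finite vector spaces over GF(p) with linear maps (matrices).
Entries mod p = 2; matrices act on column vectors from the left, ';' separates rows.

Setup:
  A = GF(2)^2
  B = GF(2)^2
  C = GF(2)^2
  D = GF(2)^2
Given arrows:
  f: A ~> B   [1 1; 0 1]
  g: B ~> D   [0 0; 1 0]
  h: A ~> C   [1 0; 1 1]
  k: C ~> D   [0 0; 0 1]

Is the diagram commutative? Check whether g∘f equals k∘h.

1) trace f;g:
  e0=(1,0) f~>(1,0) g~>(0,1)
  e1=(0,1) f~>(1,1) g~>(0,1)
  result₁ = [0 0; 1 1]
2) trace h;k:
  e0=(1,0) h~>(1,1) k~>(0,1)
  e1=(0,1) h~>(0,1) k~>(0,1)
  result₂ = [0 0; 1 1]
Equal? equal; square commutes

Answer: COMMUTES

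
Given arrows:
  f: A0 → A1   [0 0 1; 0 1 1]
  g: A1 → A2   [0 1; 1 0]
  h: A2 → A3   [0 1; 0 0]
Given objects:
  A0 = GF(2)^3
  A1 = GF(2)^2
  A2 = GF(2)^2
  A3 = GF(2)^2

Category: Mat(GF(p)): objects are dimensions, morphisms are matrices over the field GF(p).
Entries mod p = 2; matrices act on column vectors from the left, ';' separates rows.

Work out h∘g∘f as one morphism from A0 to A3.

Answer: [0 0 1; 0 0 0]

Trace:
  e0=[1,0,0] f→[0,0] g→[0,0] h→[0,0]
  e1=[0,1,0] f→[0,1] g→[1,0] h→[0,0]
  e2=[0,0,1] f→[1,1] g→[1,1] h→[1,0]
result: [0 0 1; 0 0 0]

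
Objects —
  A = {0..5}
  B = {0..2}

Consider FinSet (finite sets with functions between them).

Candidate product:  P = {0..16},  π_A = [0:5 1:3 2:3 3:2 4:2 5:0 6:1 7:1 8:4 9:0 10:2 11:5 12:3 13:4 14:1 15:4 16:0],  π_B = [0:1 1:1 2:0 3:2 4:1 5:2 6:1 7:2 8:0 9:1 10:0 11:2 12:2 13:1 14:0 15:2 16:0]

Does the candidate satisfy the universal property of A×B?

|A|·|B| = 6·3 = 18;  |P| = 17
  → cardinalities differ; no bijection possible.

Answer: NOT A VALID PRODUCT — |P|=17 ≠ |A|·|B|=18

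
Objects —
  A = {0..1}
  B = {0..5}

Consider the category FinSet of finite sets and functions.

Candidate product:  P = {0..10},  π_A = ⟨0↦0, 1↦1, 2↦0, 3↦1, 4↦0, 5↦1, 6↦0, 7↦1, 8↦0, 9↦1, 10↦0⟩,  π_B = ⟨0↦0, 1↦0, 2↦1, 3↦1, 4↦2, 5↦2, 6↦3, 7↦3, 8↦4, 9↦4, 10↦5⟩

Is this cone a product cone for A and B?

Answer: NOT A VALID PRODUCT — |P|=11 ≠ |A|·|B|=12

Trace:
|A|·|B| = 2·6 = 12;  |P| = 11
  → cardinalities differ; no bijection possible.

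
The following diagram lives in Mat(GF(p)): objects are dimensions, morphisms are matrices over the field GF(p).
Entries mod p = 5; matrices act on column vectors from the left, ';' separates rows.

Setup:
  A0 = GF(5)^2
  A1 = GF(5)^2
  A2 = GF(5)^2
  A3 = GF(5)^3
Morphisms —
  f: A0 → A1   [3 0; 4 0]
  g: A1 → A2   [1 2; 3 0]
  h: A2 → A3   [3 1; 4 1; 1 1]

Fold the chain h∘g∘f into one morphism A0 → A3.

  e0=⟨1,0⟩ f→⟨3,4⟩ g→⟨1,4⟩ h→⟨2,3,0⟩
  e1=⟨0,1⟩ f→⟨0,0⟩ g→⟨0,0⟩ h→⟨0,0,0⟩
⟦path⟧: [2 0; 3 0; 0 0]

Answer: [2 0; 3 0; 0 0]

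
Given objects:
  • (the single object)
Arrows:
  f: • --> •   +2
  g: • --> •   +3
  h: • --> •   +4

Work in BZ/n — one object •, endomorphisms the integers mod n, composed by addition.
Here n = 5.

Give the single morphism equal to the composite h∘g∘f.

Answer: +4

Work:
  0 +2≡2 +3≡0 +4≡4  (mod 5)
result: +4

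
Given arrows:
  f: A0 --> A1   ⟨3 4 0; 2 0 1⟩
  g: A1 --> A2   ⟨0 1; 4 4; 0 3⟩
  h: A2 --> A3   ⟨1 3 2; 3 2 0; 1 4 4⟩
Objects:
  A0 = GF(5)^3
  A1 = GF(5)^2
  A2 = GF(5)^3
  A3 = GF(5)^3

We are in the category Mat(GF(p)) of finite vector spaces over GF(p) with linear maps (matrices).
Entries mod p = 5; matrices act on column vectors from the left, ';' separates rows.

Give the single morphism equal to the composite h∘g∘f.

  e0=(1,0,0) f-->(3,2) g-->(2,0,1) h-->(4,1,1)
  e1=(0,1,0) f-->(4,0) g-->(0,1,0) h-->(3,2,4)
  e2=(0,0,1) f-->(0,1) g-->(1,4,3) h-->(4,1,4)
⟦path⟧: ⟨4 3 4; 1 2 1; 1 4 4⟩

Answer: ⟨4 3 4; 1 2 1; 1 4 4⟩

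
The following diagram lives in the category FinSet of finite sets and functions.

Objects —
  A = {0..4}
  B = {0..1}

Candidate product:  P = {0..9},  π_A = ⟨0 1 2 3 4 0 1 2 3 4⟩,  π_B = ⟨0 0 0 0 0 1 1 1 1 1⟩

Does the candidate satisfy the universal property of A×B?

Answer: VALID PRODUCT

Work:
|A|·|B| = 5·2 = 10;  |P| = 10
Check the pairing map k ↦ (π_A(k), π_B(k)):
  0 : (0,0)
  1 : (1,0)
  2 : (2,0)
  3 : (3,0)
  4 : (4,0)
  5 : (0,1)
  6 : (1,1)
  7 : (2,1)
  8 : (3,1)
  9 : (4,1)
distinct pairs in image: 10 / 10 needed
  → bijection onto A×B; projections well-typed.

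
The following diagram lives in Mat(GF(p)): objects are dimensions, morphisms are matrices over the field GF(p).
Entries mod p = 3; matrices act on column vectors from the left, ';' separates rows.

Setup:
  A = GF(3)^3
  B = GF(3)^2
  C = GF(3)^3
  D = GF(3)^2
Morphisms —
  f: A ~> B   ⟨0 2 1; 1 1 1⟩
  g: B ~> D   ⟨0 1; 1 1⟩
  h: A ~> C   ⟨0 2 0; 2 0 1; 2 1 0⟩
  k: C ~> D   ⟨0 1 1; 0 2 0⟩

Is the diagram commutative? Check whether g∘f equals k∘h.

Path 1 = f;g:
  e0=⟨1,0,0⟩ f~>⟨0,1⟩ g~>⟨1,1⟩
  e1=⟨0,1,0⟩ f~>⟨2,1⟩ g~>⟨1,0⟩
  e2=⟨0,0,1⟩ f~>⟨1,1⟩ g~>⟨1,2⟩
  composite₁ = ⟨1 1 1; 1 0 2⟩
Path 2 = h;k:
  e0=⟨1,0,0⟩ h~>⟨0,2,2⟩ k~>⟨1,1⟩
  e1=⟨0,1,0⟩ h~>⟨2,0,1⟩ k~>⟨1,0⟩
  e2=⟨0,0,1⟩ h~>⟨0,1,0⟩ k~>⟨1,2⟩
  composite₂ = ⟨1 1 1; 1 0 2⟩
Equal? same morphism ✓

Answer: COMMUTES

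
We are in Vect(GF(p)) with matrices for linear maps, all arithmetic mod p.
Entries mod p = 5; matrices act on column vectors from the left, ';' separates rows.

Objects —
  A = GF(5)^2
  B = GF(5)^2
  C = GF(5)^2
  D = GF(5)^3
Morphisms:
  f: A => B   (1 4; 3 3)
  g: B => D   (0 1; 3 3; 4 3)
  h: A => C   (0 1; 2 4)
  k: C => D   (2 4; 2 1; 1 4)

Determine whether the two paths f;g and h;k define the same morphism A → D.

Answer: DOES NOT COMMUTE

Work:
Along f;g (path 1):
  e0=⟨1,0⟩ f=>⟨1,3⟩ g=>⟨3,2,3⟩
  e1=⟨0,1⟩ f=>⟨4,3⟩ g=>⟨3,1,0⟩
  composite₁ = (3 3; 2 1; 3 0)
Along h;k (path 2):
  e0=⟨1,0⟩ h=>⟨0,2⟩ k=>⟨3,2,3⟩
  e1=⟨0,1⟩ h=>⟨1,4⟩ k=>⟨3,1,2⟩
  composite₂ = (3 3; 2 1; 3 2)
Equal? differ; not commutative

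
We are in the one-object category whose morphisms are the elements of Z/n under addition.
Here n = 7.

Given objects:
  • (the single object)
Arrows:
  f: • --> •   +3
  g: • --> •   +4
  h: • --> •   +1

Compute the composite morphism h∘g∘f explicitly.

Answer: +1

Work:
  0 +3≡3 +4≡0 +1≡1  (mod 7)
result: +1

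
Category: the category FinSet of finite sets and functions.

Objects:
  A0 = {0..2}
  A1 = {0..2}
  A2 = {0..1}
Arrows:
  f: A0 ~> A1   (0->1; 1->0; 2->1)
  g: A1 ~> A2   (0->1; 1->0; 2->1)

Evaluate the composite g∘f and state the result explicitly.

  0 f~>1 g~>0
  1 f~>0 g~>1
  2 f~>1 g~>0
composite: (0->0; 1->1; 2->0)

Answer: (0->0; 1->1; 2->0)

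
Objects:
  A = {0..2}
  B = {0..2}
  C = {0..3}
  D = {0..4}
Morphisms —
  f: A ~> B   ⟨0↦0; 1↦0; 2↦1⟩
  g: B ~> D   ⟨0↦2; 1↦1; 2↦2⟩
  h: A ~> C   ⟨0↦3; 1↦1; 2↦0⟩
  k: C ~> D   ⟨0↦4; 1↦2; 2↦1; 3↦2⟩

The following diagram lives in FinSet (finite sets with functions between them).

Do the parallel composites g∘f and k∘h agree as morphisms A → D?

Answer: DOES NOT COMMUTE

Derivation:
Path 1 = f;g:
  0 f~>0 g~>2
  1 f~>0 g~>2
  2 f~>1 g~>1
  composite₁ = ⟨0↦2; 1↦2; 2↦1⟩
Path 2 = h;k:
  0 h~>3 k~>2
  1 h~>1 k~>2
  2 h~>0 k~>4
  composite₂ = ⟨0↦2; 1↦2; 2↦4⟩
Equal? differ; not commutative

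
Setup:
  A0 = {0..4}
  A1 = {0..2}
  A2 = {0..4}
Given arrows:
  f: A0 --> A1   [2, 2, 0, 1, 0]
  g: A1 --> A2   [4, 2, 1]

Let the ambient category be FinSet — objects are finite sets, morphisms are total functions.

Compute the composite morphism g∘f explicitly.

Answer: [1, 1, 4, 2, 4]

Work:
  0 f-->2 g-->1
  1 f-->2 g-->1
  2 f-->0 g-->4
  3 f-->1 g-->2
  4 f-->0 g-->4
result: [1, 1, 4, 2, 4]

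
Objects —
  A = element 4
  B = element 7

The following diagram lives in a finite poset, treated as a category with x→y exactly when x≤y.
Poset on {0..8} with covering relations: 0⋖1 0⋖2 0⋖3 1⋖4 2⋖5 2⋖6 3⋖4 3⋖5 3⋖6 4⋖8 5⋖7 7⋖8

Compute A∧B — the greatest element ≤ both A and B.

Answer: A∧B = 3

Derivation:
{x : x≤A ∧ x≤B} = {0,3}  (A=4, B=7)
  0 ≤ 3
  3 ≤ 3
glb = 3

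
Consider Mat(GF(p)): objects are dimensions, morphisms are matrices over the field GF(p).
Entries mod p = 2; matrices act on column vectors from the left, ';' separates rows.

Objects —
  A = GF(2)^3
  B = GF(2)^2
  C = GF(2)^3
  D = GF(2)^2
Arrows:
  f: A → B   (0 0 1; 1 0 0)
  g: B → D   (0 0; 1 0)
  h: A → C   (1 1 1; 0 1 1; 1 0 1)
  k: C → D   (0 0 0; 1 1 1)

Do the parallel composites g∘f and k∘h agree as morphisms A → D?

Along f;g (path 1):
  e0=(1,0,0) f→(0,1) g→(0,0)
  e1=(0,1,0) f→(0,0) g→(0,0)
  e2=(0,0,1) f→(1,0) g→(0,1)
  composite₁ = (0 0 0; 0 0 1)
Along h;k (path 2):
  e0=(1,0,0) h→(1,0,1) k→(0,0)
  e1=(0,1,0) h→(1,1,0) k→(0,0)
  e2=(0,0,1) h→(1,1,1) k→(0,1)
  composite₂ = (0 0 0; 0 0 1)
Equal? YES — commutes

Answer: COMMUTES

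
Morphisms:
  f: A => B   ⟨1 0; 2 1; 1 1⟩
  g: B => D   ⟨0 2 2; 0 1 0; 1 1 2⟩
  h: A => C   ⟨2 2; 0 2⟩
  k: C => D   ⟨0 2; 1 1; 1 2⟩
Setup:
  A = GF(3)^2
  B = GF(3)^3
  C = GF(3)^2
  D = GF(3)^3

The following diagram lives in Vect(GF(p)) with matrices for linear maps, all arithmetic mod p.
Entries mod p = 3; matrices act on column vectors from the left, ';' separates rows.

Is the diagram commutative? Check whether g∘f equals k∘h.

Along f;g (path 1):
  e0=[1,0] f=>[1,2,1] g=>[0,2,2]
  e1=[0,1] f=>[0,1,1] g=>[1,1,0]
  ⟦path⟧₁ = ⟨0 1; 2 1; 2 0⟩
Along h;k (path 2):
  e0=[1,0] h=>[2,0] k=>[0,2,2]
  e1=[0,1] h=>[2,2] k=>[1,1,0]
  ⟦path⟧₂ = ⟨0 1; 2 1; 2 0⟩
Equal? YES — commutes

Answer: COMMUTES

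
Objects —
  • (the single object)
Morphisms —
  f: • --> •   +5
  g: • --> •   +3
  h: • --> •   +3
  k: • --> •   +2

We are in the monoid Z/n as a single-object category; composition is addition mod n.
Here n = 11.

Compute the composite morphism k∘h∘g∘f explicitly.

Answer: +2

Work:
  0 +5≡5 +3≡8 +3≡0 +2≡2  (mod 11)
composite: +2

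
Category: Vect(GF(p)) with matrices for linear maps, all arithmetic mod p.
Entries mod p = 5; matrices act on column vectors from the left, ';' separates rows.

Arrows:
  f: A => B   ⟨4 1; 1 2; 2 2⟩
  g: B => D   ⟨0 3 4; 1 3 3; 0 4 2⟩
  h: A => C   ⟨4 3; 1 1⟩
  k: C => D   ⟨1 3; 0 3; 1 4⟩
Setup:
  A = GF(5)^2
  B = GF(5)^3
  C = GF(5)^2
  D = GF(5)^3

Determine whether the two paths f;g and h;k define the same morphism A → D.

Answer: DOES NOT COMMUTE

Work:
Path 1 = f;g:
  e0=⟨1,0⟩ f=>⟨4,1,2⟩ g=>⟨1,3,3⟩
  e1=⟨0,1⟩ f=>⟨1,2,2⟩ g=>⟨4,3,2⟩
  result₁ = ⟨1 4; 3 3; 3 2⟩
Path 2 = h;k:
  e0=⟨1,0⟩ h=>⟨4,1⟩ k=>⟨2,3,3⟩
  e1=⟨0,1⟩ h=>⟨3,1⟩ k=>⟨1,3,2⟩
  result₂ = ⟨2 1; 3 3; 3 2⟩
Equal? NO — does not commute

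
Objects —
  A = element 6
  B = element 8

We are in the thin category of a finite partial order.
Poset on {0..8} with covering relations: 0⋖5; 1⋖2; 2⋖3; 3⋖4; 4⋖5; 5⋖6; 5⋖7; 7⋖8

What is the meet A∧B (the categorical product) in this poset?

Answer: A∧B = 5

Work:
Lower bounds of A=6 and B=8: {0,1,2,3,4,5}
  0 <= 5
  1 <= 5
  2 <= 5
  3 <= 5
  4 <= 5
  5 <= 5
glb = 5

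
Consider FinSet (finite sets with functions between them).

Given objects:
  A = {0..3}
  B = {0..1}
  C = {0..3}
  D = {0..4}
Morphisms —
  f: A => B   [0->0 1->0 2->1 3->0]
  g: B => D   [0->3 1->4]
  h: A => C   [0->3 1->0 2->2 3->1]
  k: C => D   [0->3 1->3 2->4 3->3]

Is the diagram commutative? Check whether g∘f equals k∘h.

Answer: COMMUTES

Derivation:
1) trace f;g:
  0 f=>0 g=>3
  1 f=>0 g=>3
  2 f=>1 g=>4
  3 f=>0 g=>3
  ⟦path⟧₁ = [0->3 1->3 2->4 3->3]
2) trace h;k:
  0 h=>3 k=>3
  1 h=>0 k=>3
  2 h=>2 k=>4
  3 h=>1 k=>3
  ⟦path⟧₂ = [0->3 1->3 2->4 3->3]
Equal? same morphism ✓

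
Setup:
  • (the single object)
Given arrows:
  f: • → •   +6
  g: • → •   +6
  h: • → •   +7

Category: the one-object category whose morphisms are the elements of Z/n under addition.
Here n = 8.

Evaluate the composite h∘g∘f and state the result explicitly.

Answer: +3

Trace:
  0 +6≡6 +6≡4 +7≡3  (mod 8)
⟦path⟧: +3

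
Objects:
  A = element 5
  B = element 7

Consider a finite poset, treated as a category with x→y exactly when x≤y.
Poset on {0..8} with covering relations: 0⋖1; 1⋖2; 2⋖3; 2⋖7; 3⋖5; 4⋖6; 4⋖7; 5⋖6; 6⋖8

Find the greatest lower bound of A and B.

Answer: A∧B = 2

Derivation:
Lower bounds of A=5 and B=7: {0,1,2}
  0 <= 2
  1 <= 2
  2 <= 2
glb = 2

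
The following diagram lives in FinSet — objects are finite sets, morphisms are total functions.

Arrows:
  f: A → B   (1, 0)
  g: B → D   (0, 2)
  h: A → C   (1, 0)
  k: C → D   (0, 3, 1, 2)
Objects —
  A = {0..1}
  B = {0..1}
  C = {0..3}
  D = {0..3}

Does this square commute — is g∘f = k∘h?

Answer: DOES NOT COMMUTE

Trace:
1) trace f;g:
  0 f→1 g→2
  1 f→0 g→0
  composite₁ = (2, 0)
2) trace h;k:
  0 h→1 k→3
  1 h→0 k→0
  composite₂ = (3, 0)
Equal? NO — does not commute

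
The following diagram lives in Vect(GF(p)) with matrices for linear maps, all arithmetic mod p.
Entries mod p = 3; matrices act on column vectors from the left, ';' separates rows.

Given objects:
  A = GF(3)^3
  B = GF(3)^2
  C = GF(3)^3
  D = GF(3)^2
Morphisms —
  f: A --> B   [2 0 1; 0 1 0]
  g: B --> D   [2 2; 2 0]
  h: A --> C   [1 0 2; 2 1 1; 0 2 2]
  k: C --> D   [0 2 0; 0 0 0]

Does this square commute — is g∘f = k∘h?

1) trace f;g:
  e0=[1,0,0] f-->[2,0] g-->[1,1]
  e1=[0,1,0] f-->[0,1] g-->[2,0]
  e2=[0,0,1] f-->[1,0] g-->[2,2]
  result₁ = [1 2 2; 1 0 2]
2) trace h;k:
  e0=[1,0,0] h-->[1,2,0] k-->[1,0]
  e1=[0,1,0] h-->[0,1,2] k-->[2,0]
  e2=[0,0,1] h-->[2,1,2] k-->[2,0]
  result₂ = [1 2 2; 0 0 0]
Equal? NO — does not commute

Answer: DOES NOT COMMUTE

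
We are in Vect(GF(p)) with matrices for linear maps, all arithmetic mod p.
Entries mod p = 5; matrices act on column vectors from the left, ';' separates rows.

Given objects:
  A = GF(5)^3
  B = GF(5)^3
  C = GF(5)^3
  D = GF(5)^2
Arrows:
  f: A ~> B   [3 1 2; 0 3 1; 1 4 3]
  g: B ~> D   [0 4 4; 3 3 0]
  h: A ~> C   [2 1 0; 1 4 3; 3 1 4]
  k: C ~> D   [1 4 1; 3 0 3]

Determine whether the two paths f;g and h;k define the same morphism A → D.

Along f;g (path 1):
  e0=⟨1,0,0⟩ f~>⟨3,0,1⟩ g~>⟨4,4⟩
  e1=⟨0,1,0⟩ f~>⟨1,3,4⟩ g~>⟨3,2⟩
  e2=⟨0,0,1⟩ f~>⟨2,1,3⟩ g~>⟨1,4⟩
  result₁ = [4 3 1; 4 2 4]
Along h;k (path 2):
  e0=⟨1,0,0⟩ h~>⟨2,1,3⟩ k~>⟨4,0⟩
  e1=⟨0,1,0⟩ h~>⟨1,4,1⟩ k~>⟨3,1⟩
  e2=⟨0,0,1⟩ h~>⟨0,3,4⟩ k~>⟨1,2⟩
  result₂ = [4 3 1; 0 1 2]
Equal? differ; not commutative

Answer: DOES NOT COMMUTE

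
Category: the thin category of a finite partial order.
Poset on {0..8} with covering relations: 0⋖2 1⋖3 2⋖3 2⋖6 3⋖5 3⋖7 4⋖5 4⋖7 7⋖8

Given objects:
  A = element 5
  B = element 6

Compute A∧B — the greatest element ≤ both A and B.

Answer: A∧B = 2

Work:
Common predecessors of 5,6: {0,2}
  0 <= 2
  2 <= 2
glb = 2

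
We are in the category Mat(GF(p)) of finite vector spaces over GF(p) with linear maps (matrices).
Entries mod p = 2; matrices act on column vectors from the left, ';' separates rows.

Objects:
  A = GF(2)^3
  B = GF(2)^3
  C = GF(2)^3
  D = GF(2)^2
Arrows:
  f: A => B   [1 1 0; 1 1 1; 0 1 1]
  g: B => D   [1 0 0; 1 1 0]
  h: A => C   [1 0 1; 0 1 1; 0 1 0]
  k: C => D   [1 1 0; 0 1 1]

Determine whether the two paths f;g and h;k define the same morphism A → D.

1) trace f;g:
  e0=(1,0,0) f=>(1,1,0) g=>(1,0)
  e1=(0,1,0) f=>(1,1,1) g=>(1,0)
  e2=(0,0,1) f=>(0,1,1) g=>(0,1)
  composite₁ = [1 1 0; 0 0 1]
2) trace h;k:
  e0=(1,0,0) h=>(1,0,0) k=>(1,0)
  e1=(0,1,0) h=>(0,1,1) k=>(1,0)
  e2=(0,0,1) h=>(1,1,0) k=>(0,1)
  composite₂ = [1 1 0; 0 0 1]
Equal? same morphism ✓

Answer: COMMUTES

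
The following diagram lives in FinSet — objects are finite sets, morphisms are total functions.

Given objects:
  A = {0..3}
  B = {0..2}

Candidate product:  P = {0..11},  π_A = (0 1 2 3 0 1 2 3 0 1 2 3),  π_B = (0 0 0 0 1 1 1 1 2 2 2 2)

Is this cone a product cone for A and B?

Answer: VALID PRODUCT

Trace:
|A|·|B| = 4·3 = 12;  |P| = 12
Check the pairing map k ↦ (π_A(k), π_B(k)):
  0 ↦ (0,0)
  1 ↦ (1,0)
  2 ↦ (2,0)
  3 ↦ (3,0)
  4 ↦ (0,1)
  5 ↦ (1,1)
  6 ↦ (2,1)
  7 ↦ (3,1)
  8 ↦ (0,2)
  9 ↦ (1,2)
  10 ↦ (2,2)
  11 ↦ (3,2)
distinct pairs in image: 12 / 12 needed
  → bijection onto A×B; projections well-typed.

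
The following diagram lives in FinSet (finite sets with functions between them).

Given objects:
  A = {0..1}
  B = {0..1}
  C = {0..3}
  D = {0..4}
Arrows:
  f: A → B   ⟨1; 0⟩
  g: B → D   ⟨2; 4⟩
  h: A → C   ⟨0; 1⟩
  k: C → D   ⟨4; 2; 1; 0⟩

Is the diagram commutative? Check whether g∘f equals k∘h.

Answer: COMMUTES

Derivation:
Path 1 = f;g:
  0 f→1 g→4
  1 f→0 g→2
  result₁ = ⟨4; 2⟩
Path 2 = h;k:
  0 h→0 k→4
  1 h→1 k→2
  result₂ = ⟨4; 2⟩
Equal? equal; square commutes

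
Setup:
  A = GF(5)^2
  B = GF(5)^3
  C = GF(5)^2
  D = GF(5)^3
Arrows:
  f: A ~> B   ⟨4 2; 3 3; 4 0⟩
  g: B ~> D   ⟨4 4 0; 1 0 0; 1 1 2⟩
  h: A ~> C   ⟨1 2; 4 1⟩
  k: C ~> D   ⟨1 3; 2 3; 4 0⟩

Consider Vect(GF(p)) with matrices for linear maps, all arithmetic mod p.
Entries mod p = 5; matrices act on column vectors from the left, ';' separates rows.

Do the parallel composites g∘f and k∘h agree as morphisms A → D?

Along f;g (path 1):
  e0=(1,0) f~>(4,3,4) g~>(3,4,0)
  e1=(0,1) f~>(2,3,0) g~>(0,2,0)
  result₁ = ⟨3 0; 4 2; 0 0⟩
Along h;k (path 2):
  e0=(1,0) h~>(1,4) k~>(3,4,4)
  e1=(0,1) h~>(2,1) k~>(0,2,3)
  result₂ = ⟨3 0; 4 2; 4 3⟩
Equal? NO — does not commute

Answer: DOES NOT COMMUTE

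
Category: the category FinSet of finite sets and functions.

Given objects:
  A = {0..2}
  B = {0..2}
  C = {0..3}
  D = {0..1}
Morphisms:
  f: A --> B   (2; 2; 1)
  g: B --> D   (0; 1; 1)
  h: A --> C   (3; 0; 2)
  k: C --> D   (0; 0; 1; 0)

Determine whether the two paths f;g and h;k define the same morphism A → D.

Along f;g (path 1):
  0 f-->2 g-->1
  1 f-->2 g-->1
  2 f-->1 g-->1
  result₁ = (1; 1; 1)
Along h;k (path 2):
  0 h-->3 k-->0
  1 h-->0 k-->0
  2 h-->2 k-->1
  result₂ = (0; 0; 1)
Equal? differ; not commutative

Answer: DOES NOT COMMUTE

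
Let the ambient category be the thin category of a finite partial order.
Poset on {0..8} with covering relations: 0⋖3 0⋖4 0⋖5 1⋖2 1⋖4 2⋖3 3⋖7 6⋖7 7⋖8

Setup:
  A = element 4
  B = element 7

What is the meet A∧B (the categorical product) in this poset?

Lower bounds of A=4 and B=7: {0,1}
  maximal lower bounds 0 and 1 are incomparable: neither 0<=1 nor 1<=0
→ no greatest lower bound exists

Answer: NO MEET EXISTS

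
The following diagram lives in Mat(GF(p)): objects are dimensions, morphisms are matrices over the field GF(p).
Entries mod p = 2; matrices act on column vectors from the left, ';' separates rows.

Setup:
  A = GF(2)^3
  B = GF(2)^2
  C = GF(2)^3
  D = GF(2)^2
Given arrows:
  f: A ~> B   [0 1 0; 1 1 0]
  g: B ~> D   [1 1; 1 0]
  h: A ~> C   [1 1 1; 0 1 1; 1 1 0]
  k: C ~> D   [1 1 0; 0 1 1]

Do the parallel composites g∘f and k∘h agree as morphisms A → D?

1) trace f;g:
  e0=⟨1,0,0⟩ f~>⟨0,1⟩ g~>⟨1,0⟩
  e1=⟨0,1,0⟩ f~>⟨1,1⟩ g~>⟨0,1⟩
  e2=⟨0,0,1⟩ f~>⟨0,0⟩ g~>⟨0,0⟩
  composite₁ = [1 0 0; 0 1 0]
2) trace h;k:
  e0=⟨1,0,0⟩ h~>⟨1,0,1⟩ k~>⟨1,1⟩
  e1=⟨0,1,0⟩ h~>⟨1,1,1⟩ k~>⟨0,0⟩
  e2=⟨0,0,1⟩ h~>⟨1,1,0⟩ k~>⟨0,1⟩
  composite₂ = [1 0 0; 1 0 1]
Equal? differ; not commutative

Answer: DOES NOT COMMUTE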